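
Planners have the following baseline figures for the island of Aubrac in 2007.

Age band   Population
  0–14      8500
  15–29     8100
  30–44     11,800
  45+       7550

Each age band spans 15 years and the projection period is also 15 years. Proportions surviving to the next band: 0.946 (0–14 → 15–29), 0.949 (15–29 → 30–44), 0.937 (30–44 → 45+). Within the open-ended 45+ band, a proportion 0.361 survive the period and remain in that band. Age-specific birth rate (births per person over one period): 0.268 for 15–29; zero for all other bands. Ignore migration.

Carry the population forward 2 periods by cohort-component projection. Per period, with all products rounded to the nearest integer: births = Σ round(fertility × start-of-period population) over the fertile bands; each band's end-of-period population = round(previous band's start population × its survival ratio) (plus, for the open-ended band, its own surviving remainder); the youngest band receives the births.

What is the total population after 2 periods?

24019

(Groups numbered youngest = 1 to oldest = 4.)
Period 1.
Births: 8100 × 0.268 = 2171
Group 2: 8500 × 0.946 = 8041
Group 3: 8100 × 0.949 = 7687
Group 4: 11800 × 0.937 + 7550 × 0.361 = 11057 + 2726 = 13783
Giving 2171 / 8041 / 7687 / 13783.
Period 2.
Births: 8041 × 0.268 = 2155
Group 2: 2171 × 0.946 = 2054
Group 3: 8041 × 0.949 = 7631
Group 4: 7687 × 0.937 + 13783 × 0.361 = 7203 + 4976 = 12179
Giving 2155 / 2054 / 7631 / 12179.
Total after period 2: 2155 + 2054 + 7631 + 12179 = 24019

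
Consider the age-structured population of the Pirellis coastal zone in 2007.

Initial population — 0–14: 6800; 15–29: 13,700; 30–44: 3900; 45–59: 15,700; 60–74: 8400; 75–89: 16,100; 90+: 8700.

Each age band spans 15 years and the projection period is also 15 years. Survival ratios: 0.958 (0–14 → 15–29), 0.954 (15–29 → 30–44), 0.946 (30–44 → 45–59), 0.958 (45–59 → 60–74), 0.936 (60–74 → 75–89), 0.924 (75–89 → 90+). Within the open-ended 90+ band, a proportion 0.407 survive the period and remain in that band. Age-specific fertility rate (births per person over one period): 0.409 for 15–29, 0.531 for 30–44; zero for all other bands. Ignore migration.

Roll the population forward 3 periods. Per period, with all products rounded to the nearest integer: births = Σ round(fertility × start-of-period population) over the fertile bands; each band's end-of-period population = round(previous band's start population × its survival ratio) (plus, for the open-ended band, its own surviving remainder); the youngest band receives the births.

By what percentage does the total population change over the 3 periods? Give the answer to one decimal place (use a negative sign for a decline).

-14.6

After projecting period 1:
Births: 13700 × 0.409 = 5603  |  3900 × 0.531 = 2071 ⇒ total 7674
15–29: 6800 × 0.958 = 6514
30–44: 13700 × 0.954 = 13070
45–59: 3900 × 0.946 = 3689
60–74: 15700 × 0.958 = 15041
75–89: 8400 × 0.936 = 7862
90+: 16100 × 0.924 + 8700 × 0.407 = 14876 + 3541 = 18417
Giving 7674 / 6514 / 13070 / 3689 / 15041 / 7862 / 18417.
After projecting period 2:
Births: 6514 × 0.409 = 2664  |  13070 × 0.531 = 6940 ⇒ total 9604
15–29: 7674 × 0.958 = 7352
30–44: 6514 × 0.954 = 6214
45–59: 13070 × 0.946 = 12364
60–74: 3689 × 0.958 = 3534
75–89: 15041 × 0.936 = 14078
90+: 7862 × 0.924 + 18417 × 0.407 = 7264 + 7496 = 14760
Giving 9604 / 7352 / 6214 / 12364 / 3534 / 14078 / 14760.
After projecting period 3:
Births: 7352 × 0.409 = 3007  |  6214 × 0.531 = 3300 ⇒ total 6307
15–29: 9604 × 0.958 = 9201
30–44: 7352 × 0.954 = 7014
45–59: 6214 × 0.946 = 5878
60–74: 12364 × 0.958 = 11845
75–89: 3534 × 0.936 = 3308
90+: 14078 × 0.924 + 14760 × 0.407 = 13008 + 6007 = 19015
Giving 6307 / 9201 / 7014 / 5878 / 11845 / 3308 / 19015.
Total: 73300 → 62568; change = -10732; percentage change = -14.6%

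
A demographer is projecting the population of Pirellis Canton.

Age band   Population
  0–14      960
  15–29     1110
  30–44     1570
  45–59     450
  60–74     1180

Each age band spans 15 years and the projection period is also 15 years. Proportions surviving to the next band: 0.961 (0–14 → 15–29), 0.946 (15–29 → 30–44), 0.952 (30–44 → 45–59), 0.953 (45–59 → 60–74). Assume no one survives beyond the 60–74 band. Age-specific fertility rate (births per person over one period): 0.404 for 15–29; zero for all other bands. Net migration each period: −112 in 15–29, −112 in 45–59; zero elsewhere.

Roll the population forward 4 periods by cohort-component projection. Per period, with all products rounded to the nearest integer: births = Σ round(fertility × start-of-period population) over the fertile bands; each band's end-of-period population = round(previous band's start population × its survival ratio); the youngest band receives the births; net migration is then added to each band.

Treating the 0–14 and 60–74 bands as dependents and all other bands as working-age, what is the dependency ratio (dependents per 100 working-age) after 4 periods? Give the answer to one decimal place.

176.6

Period 1.
Births: 1110 * 0.404 = 448
15–29: 960 * 0.961 = 923
30–44: 1110 * 0.946 = 1050
45–59: 1570 * 0.952 = 1495
60–74: 450 * 0.953 = 429
Net migration: 15–29 − 112 → 811; 45–59 − 112 → 1383
Population now: 0–14=448, 15–29=811, 30–44=1050, 45–59=1383, 60–74=429
Period 2.
Births: 811 * 0.404 = 328
15–29: 448 * 0.961 = 431
30–44: 811 * 0.946 = 767
45–59: 1050 * 0.952 = 1000
60–74: 1383 * 0.953 = 1318
Net migration: 15–29 − 112 → 319; 45–59 − 112 → 888
Population now: 0–14=328, 15–29=319, 30–44=767, 45–59=888, 60–74=1318
Period 3.
Births: 319 * 0.404 = 129
15–29: 328 * 0.961 = 315
30–44: 319 * 0.946 = 302
45–59: 767 * 0.952 = 730
60–74: 888 * 0.953 = 846
Net migration: 15–29 − 112 → 203; 45–59 − 112 → 618
Population now: 0–14=129, 15–29=203, 30–44=302, 45–59=618, 60–74=846
Period 4.
Births: 203 * 0.404 = 82
15–29: 129 * 0.961 = 124
30–44: 203 * 0.946 = 192
45–59: 302 * 0.952 = 288
60–74: 618 * 0.953 = 589
Net migration: 15–29 − 112 → 12; 45–59 − 112 → 176
Population now: 0–14=82, 15–29=12, 30–44=192, 45–59=176, 60–74=589
Dependents (band 0–14 + band 60–74) = 82 + 589 = 671; working-age = 380; ratio = 671/380 × 100 = 176.6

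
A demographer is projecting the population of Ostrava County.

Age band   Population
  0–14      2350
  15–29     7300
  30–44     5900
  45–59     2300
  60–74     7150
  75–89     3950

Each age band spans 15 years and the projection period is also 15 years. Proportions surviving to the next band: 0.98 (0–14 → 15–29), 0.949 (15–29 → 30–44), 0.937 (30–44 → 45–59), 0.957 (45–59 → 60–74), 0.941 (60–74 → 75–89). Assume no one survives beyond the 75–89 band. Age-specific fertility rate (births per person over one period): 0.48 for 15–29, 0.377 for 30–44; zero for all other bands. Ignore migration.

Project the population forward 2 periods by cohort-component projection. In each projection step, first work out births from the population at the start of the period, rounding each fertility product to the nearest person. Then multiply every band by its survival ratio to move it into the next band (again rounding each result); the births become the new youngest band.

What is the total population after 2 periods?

[period 1]
Births: 7300 × 0.48 = 3504 ; 5900 × 0.377 = 2224 ⇒ total 5728
15–29: 2350 × 0.98 = 2303
30–44: 7300 × 0.949 = 6928
45–59: 5900 × 0.937 = 5528
60–74: 2300 × 0.957 = 2201
75–89: 7150 × 0.941 = 6728
Giving 5728 / 2303 / 6928 / 5528 / 2201 / 6728.
[period 2]
Births: 2303 × 0.48 = 1105 ; 6928 × 0.377 = 2612 ⇒ total 3717
15–29: 5728 × 0.98 = 5613
30–44: 2303 × 0.949 = 2186
45–59: 6928 × 0.937 = 6492
60–74: 5528 × 0.957 = 5290
75–89: 2201 × 0.941 = 2071
Giving 3717 / 5613 / 2186 / 6492 / 5290 / 2071.
Total after period 2: 3717 + 5613 + 2186 + 6492 + 5290 + 2071 = 25369

25369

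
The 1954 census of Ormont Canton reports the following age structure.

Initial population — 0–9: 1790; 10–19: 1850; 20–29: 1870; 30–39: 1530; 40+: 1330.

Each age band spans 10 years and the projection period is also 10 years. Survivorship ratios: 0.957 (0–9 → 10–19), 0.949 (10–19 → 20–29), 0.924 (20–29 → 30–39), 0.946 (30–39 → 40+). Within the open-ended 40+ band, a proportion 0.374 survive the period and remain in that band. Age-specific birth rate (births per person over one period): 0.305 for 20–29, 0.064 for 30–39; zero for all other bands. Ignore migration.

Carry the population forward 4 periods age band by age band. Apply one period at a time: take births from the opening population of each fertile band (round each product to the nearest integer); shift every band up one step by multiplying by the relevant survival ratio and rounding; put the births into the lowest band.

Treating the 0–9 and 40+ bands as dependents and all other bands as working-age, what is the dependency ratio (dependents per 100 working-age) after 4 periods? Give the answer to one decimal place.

Period 1.
Births: 1870 × 0.305 = 570 ; 1530 × 0.064 = 98 ⇒ total 668
10–19: 1790 × 0.957 = 1713
20–29: 1850 × 0.949 = 1756
30–39: 1870 × 0.924 = 1728
40+: 1530 × 0.946 + 1330 × 0.374 = 1447 + 497 = 1944
Giving 668 / 1713 / 1756 / 1728 / 1944.
Period 2.
Births: 1756 × 0.305 = 536 ; 1728 × 0.064 = 111 ⇒ total 647
10–19: 668 × 0.957 = 639
20–29: 1713 × 0.949 = 1626
30–39: 1756 × 0.924 = 1623
40+: 1728 × 0.946 + 1944 × 0.374 = 1635 + 727 = 2362
Giving 647 / 639 / 1626 / 1623 / 2362.
Period 3.
Births: 1626 × 0.305 = 496 ; 1623 × 0.064 = 104 ⇒ total 600
10–19: 647 × 0.957 = 619
20–29: 639 × 0.949 = 606
30–39: 1626 × 0.924 = 1502
40+: 1623 × 0.946 + 2362 × 0.374 = 1535 + 883 = 2418
Giving 600 / 619 / 606 / 1502 / 2418.
Period 4.
Births: 606 × 0.305 = 185 ; 1502 × 0.064 = 96 ⇒ total 281
10–19: 600 × 0.957 = 574
20–29: 619 × 0.949 = 587
30–39: 606 × 0.924 = 560
40+: 1502 × 0.946 + 2418 × 0.374 = 1421 + 904 = 2325
Giving 281 / 574 / 587 / 560 / 2325.
Dependents (band 0–9 + band 40+) = 281 + 2325 = 2606; working-age = 1721; ratio = 2606/1721 × 100 = 151.4

151.4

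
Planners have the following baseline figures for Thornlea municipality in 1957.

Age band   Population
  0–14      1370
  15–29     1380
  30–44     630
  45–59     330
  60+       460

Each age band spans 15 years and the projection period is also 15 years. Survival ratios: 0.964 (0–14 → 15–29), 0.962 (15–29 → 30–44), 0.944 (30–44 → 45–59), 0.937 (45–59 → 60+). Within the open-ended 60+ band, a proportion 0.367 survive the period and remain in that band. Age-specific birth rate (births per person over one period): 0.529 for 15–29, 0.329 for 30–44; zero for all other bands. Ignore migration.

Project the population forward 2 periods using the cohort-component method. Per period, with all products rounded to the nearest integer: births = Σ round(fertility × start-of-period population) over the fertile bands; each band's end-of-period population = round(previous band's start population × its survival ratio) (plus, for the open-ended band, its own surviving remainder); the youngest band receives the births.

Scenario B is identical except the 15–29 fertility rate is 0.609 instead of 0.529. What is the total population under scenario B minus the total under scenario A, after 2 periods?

211

Call the groups 1 to 5, youngest first.
Period 1:
Births: 1380 × 0.529 = 730  |  630 × 0.329 = 207 → 937
Group 2: 1370 × 0.964 = 1321
Group 3: 1380 × 0.962 = 1328
Group 4: 630 × 0.944 = 595
Group 5: 330 × 0.937 + 460 × 0.367 = 309 + 169 = 478
→ [937, 1321, 1328, 595, 478]
Period 2:
Births: 1321 × 0.529 = 699  |  1328 × 0.329 = 437 → 1136
Group 2: 937 × 0.964 = 903
Group 3: 1321 × 0.962 = 1271
Group 4: 1328 × 0.944 = 1254
Group 5: 595 × 0.937 + 478 × 0.367 = 558 + 175 = 733
→ [1136, 903, 1271, 1254, 733]
Scenario A total after 2 periods: 5297
Scenario B projection —
Period 1:
Births: 1380 × 0.609 = 840  |  630 × 0.329 = 207 → 1047
Group 2: 1370 × 0.964 = 1321
Group 3: 1380 × 0.962 = 1328
Group 4: 630 × 0.944 = 595
Group 5: 330 × 0.937 + 460 × 0.367 = 309 + 169 = 478
→ [1047, 1321, 1328, 595, 478]
Period 2:
Births: 1321 × 0.609 = 804  |  1328 × 0.329 = 437 → 1241
Group 2: 1047 × 0.964 = 1009
Group 3: 1321 × 0.962 = 1271
Group 4: 1328 × 0.944 = 1254
Group 5: 595 × 0.937 + 478 × 0.367 = 558 + 175 = 733
→ [1241, 1009, 1271, 1254, 733]
Scenario B total after 2 periods: 5508
Difference B − A = 5508 − 5297 = 211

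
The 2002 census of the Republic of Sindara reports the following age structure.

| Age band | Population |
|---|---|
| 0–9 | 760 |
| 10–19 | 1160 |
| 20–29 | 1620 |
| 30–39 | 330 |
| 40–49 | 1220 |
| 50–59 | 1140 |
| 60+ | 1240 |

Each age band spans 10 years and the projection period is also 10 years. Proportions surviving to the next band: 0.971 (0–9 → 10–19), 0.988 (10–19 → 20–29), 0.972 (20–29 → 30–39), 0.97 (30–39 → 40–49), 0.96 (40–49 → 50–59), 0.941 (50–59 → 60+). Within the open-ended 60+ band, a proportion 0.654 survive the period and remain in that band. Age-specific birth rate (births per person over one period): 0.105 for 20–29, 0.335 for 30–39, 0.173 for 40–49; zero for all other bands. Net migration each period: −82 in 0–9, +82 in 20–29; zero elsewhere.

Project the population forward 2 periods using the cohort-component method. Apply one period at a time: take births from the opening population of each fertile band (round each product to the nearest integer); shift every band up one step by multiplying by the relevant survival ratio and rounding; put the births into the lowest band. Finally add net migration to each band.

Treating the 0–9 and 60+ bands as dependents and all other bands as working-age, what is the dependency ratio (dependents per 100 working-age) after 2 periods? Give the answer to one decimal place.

After projecting period 1:
Births: 1620 × 0.105 = 170, 330 × 0.335 = 111, 1220 × 0.173 = 211 — total 492
10–19: 760 × 0.971 = 738
20–29: 1160 × 0.988 = 1146
30–39: 1620 × 0.972 = 1575
40–49: 330 × 0.97 = 320
50–59: 1220 × 0.96 = 1171
60+: 1140 × 0.941 + 1240 × 0.654 = 1073 + 811 = 1884
Net migration: 0–9 − 82 → 410; 20–29 + 82 → 1228
Giving 410 / 738 / 1228 / 1575 / 320 / 1171 / 1884.
After projecting period 2:
Births: 1228 × 0.105 = 129, 1575 × 0.335 = 528, 320 × 0.173 = 55 — total 712
10–19: 410 × 0.971 = 398
20–29: 738 × 0.988 = 729
30–39: 1228 × 0.972 = 1194
40–49: 1575 × 0.97 = 1528
50–59: 320 × 0.96 = 307
60+: 1171 × 0.941 + 1884 × 0.654 = 1102 + 1232 = 2334
Net migration: 0–9 − 82 → 630; 20–29 + 82 → 811
Giving 630 / 398 / 811 / 1194 / 1528 / 307 / 2334.
Dependents (band 0–9 + band 60+) = 630 + 2334 = 2964; working-age = 4238; ratio = 2964/4238 × 100 = 69.9

69.9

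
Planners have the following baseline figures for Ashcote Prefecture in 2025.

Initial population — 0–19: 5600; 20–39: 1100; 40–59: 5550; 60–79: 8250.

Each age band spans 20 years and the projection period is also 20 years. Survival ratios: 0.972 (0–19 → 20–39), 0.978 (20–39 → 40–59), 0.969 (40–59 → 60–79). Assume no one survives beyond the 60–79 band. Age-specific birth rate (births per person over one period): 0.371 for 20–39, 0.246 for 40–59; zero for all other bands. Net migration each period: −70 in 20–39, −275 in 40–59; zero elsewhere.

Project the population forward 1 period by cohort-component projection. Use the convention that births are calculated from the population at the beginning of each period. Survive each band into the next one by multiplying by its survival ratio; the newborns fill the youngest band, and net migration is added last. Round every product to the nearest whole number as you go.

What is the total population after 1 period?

13325

Numbering the bands 1..4 from youngest to oldest:
— Period 1 —
Births: 1100 × 0.371 = 408, 5550 × 0.246 = 1365 ⇒ total 1773
Band 2: 5600 × 0.972 = 5443
Band 3: 1100 × 0.978 = 1076
Band 4: 5550 × 0.969 = 5378
Net migration: Band 2 − 70 → 5373; Band 3 − 275 → 801
Population now: 0–19=1773, 20–39=5373, 40–59=801, 60–79=5378
Total after period 1: 1773 + 5373 + 801 + 5378 = 13325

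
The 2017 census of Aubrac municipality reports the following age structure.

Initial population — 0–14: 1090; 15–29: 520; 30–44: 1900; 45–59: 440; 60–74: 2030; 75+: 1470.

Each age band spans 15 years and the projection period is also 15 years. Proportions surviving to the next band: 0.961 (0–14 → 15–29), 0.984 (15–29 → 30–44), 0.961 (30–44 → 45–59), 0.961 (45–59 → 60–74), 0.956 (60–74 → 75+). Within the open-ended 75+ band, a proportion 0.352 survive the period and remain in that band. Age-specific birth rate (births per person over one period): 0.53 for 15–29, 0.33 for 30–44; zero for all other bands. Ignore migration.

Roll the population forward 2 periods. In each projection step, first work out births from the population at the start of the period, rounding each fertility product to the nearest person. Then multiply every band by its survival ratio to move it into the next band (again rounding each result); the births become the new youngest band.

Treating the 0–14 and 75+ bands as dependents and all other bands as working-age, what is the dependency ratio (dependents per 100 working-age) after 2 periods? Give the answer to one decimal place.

— Period 1 —
Births: 520 × 0.53 = 276, 1900 × 0.33 = 627 ⇒ total 903
15–29: 1090 × 0.961 = 1047
30–44: 520 × 0.984 = 512
45–59: 1900 × 0.961 = 1826
60–74: 440 × 0.961 = 423
75+: 2030 × 0.956 + 1470 × 0.352 = 1941 + 517 = 2458
→ [903, 1047, 512, 1826, 423, 2458]
— Period 2 —
Births: 1047 × 0.53 = 555, 512 × 0.33 = 169 ⇒ total 724
15–29: 903 × 0.961 = 868
30–44: 1047 × 0.984 = 1030
45–59: 512 × 0.961 = 492
60–74: 1826 × 0.961 = 1755
75+: 423 × 0.956 + 2458 × 0.352 = 404 + 865 = 1269
→ [724, 868, 1030, 492, 1755, 1269]
Dependents (band 0–14 + band 75+) = 724 + 1269 = 1993; working-age = 4145; ratio = 1993/4145 × 100 = 48.1

48.1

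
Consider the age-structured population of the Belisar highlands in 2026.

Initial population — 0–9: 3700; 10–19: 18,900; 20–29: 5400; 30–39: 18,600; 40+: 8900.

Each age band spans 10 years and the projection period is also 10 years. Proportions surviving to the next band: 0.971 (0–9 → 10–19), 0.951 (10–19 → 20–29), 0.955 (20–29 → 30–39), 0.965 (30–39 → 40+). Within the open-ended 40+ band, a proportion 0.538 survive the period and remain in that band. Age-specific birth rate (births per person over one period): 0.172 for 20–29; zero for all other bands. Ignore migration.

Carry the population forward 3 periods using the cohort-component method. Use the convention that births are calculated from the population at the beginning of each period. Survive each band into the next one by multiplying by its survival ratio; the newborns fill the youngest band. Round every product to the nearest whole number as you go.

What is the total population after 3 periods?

33534

Call the bands 1 to 5, youngest first.
After projecting period 1:
Births: 5400 × 0.172 = 929
Band 2: 3700 × 0.971 = 3593
Band 3: 18900 × 0.951 = 17974
Band 4: 5400 × 0.955 = 5157
Band 5: 18600 × 0.965 + 8900 × 0.538 = 17949 + 4788 = 22737
→ [929, 3593, 17974, 5157, 22737]
After projecting period 2:
Births: 17974 × 0.172 = 3092
Band 2: 929 × 0.971 = 902
Band 3: 3593 × 0.951 = 3417
Band 4: 17974 × 0.955 = 17165
Band 5: 5157 × 0.965 + 22737 × 0.538 = 4977 + 12233 = 17210
→ [3092, 902, 3417, 17165, 17210]
After projecting period 3:
Births: 3417 × 0.172 = 588
Band 2: 3092 × 0.971 = 3002
Band 3: 902 × 0.951 = 858
Band 4: 3417 × 0.955 = 3263
Band 5: 17165 × 0.965 + 17210 × 0.538 = 16564 + 9259 = 25823
→ [588, 3002, 858, 3263, 25823]
Total after period 3: 588 + 3002 + 858 + 3263 + 25823 = 33534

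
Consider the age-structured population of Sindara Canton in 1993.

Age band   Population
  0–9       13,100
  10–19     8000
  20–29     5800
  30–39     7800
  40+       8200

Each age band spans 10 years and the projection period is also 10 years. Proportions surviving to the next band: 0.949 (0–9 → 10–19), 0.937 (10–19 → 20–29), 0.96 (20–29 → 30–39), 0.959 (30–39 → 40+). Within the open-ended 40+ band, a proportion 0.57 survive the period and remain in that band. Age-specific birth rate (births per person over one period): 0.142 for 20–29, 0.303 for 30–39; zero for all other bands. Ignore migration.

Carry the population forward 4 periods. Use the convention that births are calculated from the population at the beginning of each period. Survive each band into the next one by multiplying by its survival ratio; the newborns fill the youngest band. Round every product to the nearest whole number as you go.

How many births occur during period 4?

Call the bands 1 to 5, youngest first.
Period 1:
Births: 5800 * 0.142 = 824 ; 7800 * 0.303 = 2363 — total 3187
Band 2: 13100 * 0.949 = 12432
Band 3: 8000 * 0.937 = 7496
Band 4: 5800 * 0.96 = 5568
Band 5: 7800 * 0.959 + 8200 * 0.57 = 7480 + 4674 = 12154
→ [3187, 12432, 7496, 5568, 12154]
Period 2:
Births: 7496 * 0.142 = 1064 ; 5568 * 0.303 = 1687 — total 2751
Band 2: 3187 * 0.949 = 3024
Band 3: 12432 * 0.937 = 11649
Band 4: 7496 * 0.96 = 7196
Band 5: 5568 * 0.959 + 12154 * 0.57 = 5340 + 6928 = 12268
→ [2751, 3024, 11649, 7196, 12268]
Period 3:
Births: 11649 * 0.142 = 1654 ; 7196 * 0.303 = 2180 — total 3834
Band 2: 2751 * 0.949 = 2611
Band 3: 3024 * 0.937 = 2833
Band 4: 11649 * 0.96 = 11183
Band 5: 7196 * 0.959 + 12268 * 0.57 = 6901 + 6993 = 13894
→ [3834, 2611, 2833, 11183, 13894]
Period 4:
Births: 2833 * 0.142 = 402 ; 11183 * 0.303 = 3388 — total 3790
Band 2: 3834 * 0.949 = 3638
Band 3: 2611 * 0.937 = 2447
Band 4: 2833 * 0.96 = 2720
Band 5: 11183 * 0.959 + 13894 * 0.57 = 10724 + 7920 = 18644
→ [3790, 3638, 2447, 2720, 18644]

3790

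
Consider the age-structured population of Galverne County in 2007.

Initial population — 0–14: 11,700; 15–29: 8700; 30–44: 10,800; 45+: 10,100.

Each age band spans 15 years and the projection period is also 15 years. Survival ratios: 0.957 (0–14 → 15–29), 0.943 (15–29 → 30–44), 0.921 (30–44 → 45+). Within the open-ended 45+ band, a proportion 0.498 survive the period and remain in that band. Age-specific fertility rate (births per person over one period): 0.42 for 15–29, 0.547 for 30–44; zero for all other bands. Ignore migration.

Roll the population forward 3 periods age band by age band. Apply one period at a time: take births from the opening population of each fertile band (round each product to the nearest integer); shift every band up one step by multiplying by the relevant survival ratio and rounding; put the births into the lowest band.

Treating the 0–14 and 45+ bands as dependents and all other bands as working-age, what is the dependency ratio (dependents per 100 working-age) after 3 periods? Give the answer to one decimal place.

153.9

Period 1.
Births: 8700 × 0.42 = 3654  |  10800 × 0.547 = 5908 → 9562
15–29: 11700 × 0.957 = 11197
30–44: 8700 × 0.943 = 8204
45+: 10800 × 0.921 + 10100 × 0.498 = 9947 + 5030 = 14977
Population now: 0–14=9562, 15–29=11197, 30–44=8204, 45+=14977
Period 2.
Births: 11197 × 0.42 = 4703  |  8204 × 0.547 = 4488 → 9191
15–29: 9562 × 0.957 = 9151
30–44: 11197 × 0.943 = 10559
45+: 8204 × 0.921 + 14977 × 0.498 = 7556 + 7459 = 15015
Population now: 0–14=9191, 15–29=9151, 30–44=10559, 45+=15015
Period 3.
Births: 9151 × 0.42 = 3843  |  10559 × 0.547 = 5776 → 9619
15–29: 9191 × 0.957 = 8796
30–44: 9151 × 0.943 = 8629
45+: 10559 × 0.921 + 15015 × 0.498 = 9725 + 7477 = 17202
Population now: 0–14=9619, 15–29=8796, 30–44=8629, 45+=17202
Dependents (band 0–14 + band 45+) = 9619 + 17202 = 26821; working-age = 17425; ratio = 26821/17425 × 100 = 153.9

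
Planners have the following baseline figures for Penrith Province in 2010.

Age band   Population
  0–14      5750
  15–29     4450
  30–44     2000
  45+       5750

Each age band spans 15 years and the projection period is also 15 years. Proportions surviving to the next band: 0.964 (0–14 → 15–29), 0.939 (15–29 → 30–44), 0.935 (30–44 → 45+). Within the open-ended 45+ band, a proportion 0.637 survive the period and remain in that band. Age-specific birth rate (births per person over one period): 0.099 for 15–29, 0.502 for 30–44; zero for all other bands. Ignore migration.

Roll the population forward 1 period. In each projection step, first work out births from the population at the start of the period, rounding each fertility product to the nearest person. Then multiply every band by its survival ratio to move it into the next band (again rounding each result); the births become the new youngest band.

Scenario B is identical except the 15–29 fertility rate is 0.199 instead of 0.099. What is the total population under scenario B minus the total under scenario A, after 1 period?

Numbering the groups 1..4 from youngest to oldest:
— Period 1 —
Births: 4450 × 0.099 = 441  |  2000 × 0.502 = 1004 → total 1445
Group 2: 5750 × 0.964 = 5543
Group 3: 4450 × 0.939 = 4179
Group 4: 2000 × 0.935 + 5750 × 0.637 = 1870 + 3663 = 5533
Population now: 0–14=1445, 15–29=5543, 30–44=4179, 45+=5533
Scenario A total after 1 period: 16700
Scenario B projection —
— Period 1 —
Births: 4450 × 0.199 = 886  |  2000 × 0.502 = 1004 → total 1890
Group 2: 5750 × 0.964 = 5543
Group 3: 4450 × 0.939 = 4179
Group 4: 2000 × 0.935 + 5750 × 0.637 = 1870 + 3663 = 5533
Population now: 0–14=1890, 15–29=5543, 30–44=4179, 45+=5533
Scenario B total after 1 period: 17145
Difference B − A = 17145 − 16700 = 445

445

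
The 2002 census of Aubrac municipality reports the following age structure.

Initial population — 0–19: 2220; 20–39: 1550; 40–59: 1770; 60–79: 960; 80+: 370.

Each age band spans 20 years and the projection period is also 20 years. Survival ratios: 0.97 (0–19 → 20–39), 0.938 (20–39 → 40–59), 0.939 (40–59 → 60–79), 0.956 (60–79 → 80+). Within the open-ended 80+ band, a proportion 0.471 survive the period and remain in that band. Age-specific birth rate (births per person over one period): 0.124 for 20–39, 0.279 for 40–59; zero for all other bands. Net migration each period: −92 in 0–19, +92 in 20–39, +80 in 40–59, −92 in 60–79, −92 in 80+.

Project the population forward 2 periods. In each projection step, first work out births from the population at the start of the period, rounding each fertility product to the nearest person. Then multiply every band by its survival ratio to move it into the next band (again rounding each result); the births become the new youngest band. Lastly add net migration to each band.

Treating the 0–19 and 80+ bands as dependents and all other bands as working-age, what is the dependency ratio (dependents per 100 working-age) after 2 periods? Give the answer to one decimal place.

59.4

Period 1.
Births: 1550 * 0.124 = 192  |  1770 * 0.279 = 494 → total 686
20–39: 2220 * 0.97 = 2153
40–59: 1550 * 0.938 = 1454
60–79: 1770 * 0.939 = 1662
80+: 960 * 0.956 + 370 * 0.471 = 918 + 174 = 1092
Net migration: 0–19 − 92 → 594; 20–39 + 92 → 2245; 40–59 + 80 → 1534; 60–79 − 92 → 1570; 80+ − 92 → 1000
Population now: 0–19=594, 20–39=2245, 40–59=1534, 60–79=1570, 80+=1000
Period 2.
Births: 2245 * 0.124 = 278  |  1534 * 0.279 = 428 → total 706
20–39: 594 * 0.97 = 576
40–59: 2245 * 0.938 = 2106
60–79: 1534 * 0.939 = 1440
80+: 1570 * 0.956 + 1000 * 0.471 = 1501 + 471 = 1972
Net migration: 0–19 − 92 → 614; 20–39 + 92 → 668; 40–59 + 80 → 2186; 60–79 − 92 → 1348; 80+ − 92 → 1880
Population now: 0–19=614, 20–39=668, 40–59=2186, 60–79=1348, 80+=1880
Dependents (band 0–19 + band 80+) = 614 + 1880 = 2494; working-age = 4202; ratio = 2494/4202 × 100 = 59.4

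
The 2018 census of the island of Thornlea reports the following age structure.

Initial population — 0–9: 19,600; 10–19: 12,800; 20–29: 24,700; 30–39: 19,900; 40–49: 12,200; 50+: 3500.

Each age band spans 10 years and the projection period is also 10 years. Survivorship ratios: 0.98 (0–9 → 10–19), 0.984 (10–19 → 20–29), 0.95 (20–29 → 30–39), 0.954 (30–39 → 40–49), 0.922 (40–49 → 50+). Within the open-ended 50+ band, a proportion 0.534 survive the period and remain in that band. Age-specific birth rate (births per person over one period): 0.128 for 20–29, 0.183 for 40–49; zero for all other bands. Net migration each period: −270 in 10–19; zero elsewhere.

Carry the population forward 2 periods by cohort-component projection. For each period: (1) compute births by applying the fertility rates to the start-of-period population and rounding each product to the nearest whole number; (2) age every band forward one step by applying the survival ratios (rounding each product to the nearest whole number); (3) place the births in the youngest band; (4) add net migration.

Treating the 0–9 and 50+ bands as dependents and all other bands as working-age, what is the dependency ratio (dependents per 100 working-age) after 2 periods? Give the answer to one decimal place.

Let band 1 be 0–9 through band 6 = 50+.
— Period 1 —
Births: 24700 * 0.128 = 3162 ; 12200 * 0.183 = 2233 ⇒ total 5395
Band 2: 19600 * 0.98 = 19208
Band 3: 12800 * 0.984 = 12595
Band 4: 24700 * 0.95 = 23465
Band 5: 19900 * 0.954 = 18985
Band 6: 12200 * 0.922 + 3500 * 0.534 = 11248 + 1869 = 13117
Net migration: Band 2 − 270 → 18938
Population now: 0–9=5395, 10–19=18938, 20–29=12595, 30–39=23465, 40–49=18985, 50+=13117
— Period 2 —
Births: 12595 * 0.128 = 1612 ; 18985 * 0.183 = 3474 ⇒ total 5086
Band 2: 5395 * 0.98 = 5287
Band 3: 18938 * 0.984 = 18635
Band 4: 12595 * 0.95 = 11965
Band 5: 23465 * 0.954 = 22386
Band 6: 18985 * 0.922 + 13117 * 0.534 = 17504 + 7004 = 24508
Net migration: Band 2 − 270 → 5017
Population now: 0–9=5086, 10–19=5017, 20–29=18635, 30–39=11965, 40–49=22386, 50+=24508
Dependents (band 0–9 + band 50+) = 5086 + 24508 = 29594; working-age = 58003; ratio = 29594/58003 × 100 = 51.0

51.0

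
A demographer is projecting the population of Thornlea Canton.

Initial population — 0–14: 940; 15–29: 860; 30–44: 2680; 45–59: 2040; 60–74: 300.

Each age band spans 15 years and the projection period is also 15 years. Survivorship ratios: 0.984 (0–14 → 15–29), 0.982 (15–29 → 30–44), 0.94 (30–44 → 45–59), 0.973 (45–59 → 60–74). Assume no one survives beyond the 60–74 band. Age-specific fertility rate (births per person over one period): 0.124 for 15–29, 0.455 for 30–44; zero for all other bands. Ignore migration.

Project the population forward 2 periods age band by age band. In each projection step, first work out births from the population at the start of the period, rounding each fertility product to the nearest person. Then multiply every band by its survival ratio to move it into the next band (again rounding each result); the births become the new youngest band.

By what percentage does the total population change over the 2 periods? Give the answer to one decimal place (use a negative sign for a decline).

Call the groups 1 to 5, youngest first.
[period 1]
Births: 860 * 0.124 = 107, 2680 * 0.455 = 1219 → 1326
Group 2: 940 * 0.984 = 925
Group 3: 860 * 0.982 = 845
Group 4: 2680 * 0.94 = 2519
Group 5: 2040 * 0.973 = 1985
Population now: 0–14=1326, 15–29=925, 30–44=845, 45–59=2519, 60–74=1985
[period 2]
Births: 925 * 0.124 = 115, 845 * 0.455 = 384 → 499
Group 2: 1326 * 0.984 = 1305
Group 3: 925 * 0.982 = 908
Group 4: 845 * 0.94 = 794
Group 5: 2519 * 0.973 = 2451
Population now: 0–14=499, 15–29=1305, 30–44=908, 45–59=794, 60–74=2451
Total: 6820 → 5957; change = -863; percentage change = -12.7%

-12.7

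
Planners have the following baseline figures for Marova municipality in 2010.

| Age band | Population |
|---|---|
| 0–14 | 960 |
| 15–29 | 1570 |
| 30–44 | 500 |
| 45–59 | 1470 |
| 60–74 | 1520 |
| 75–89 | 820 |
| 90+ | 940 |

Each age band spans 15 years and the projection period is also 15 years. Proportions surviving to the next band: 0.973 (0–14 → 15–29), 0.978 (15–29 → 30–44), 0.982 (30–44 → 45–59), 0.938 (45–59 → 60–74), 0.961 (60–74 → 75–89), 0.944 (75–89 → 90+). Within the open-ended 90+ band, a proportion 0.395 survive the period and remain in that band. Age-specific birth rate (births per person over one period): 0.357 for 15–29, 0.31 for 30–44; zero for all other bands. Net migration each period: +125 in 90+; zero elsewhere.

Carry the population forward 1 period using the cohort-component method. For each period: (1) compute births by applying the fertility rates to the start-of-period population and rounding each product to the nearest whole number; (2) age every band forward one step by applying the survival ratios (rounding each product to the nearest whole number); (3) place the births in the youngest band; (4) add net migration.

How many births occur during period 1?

715

Let band 1 be 0–14 through band 7 = 90+.
— Period 1 —
Births: 1570 * 0.357 = 560 ; 500 * 0.31 = 155 ⇒ total 715
Band 2: 960 * 0.973 = 934
Band 3: 1570 * 0.978 = 1535
Band 4: 500 * 0.982 = 491
Band 5: 1470 * 0.938 = 1379
Band 6: 1520 * 0.961 = 1461
Band 7: 820 * 0.944 + 940 * 0.395 = 774 + 371 = 1145
Net migration: Band 7 + 125 → 1270
Population now: 0–14=715, 15–29=934, 30–44=1535, 45–59=491, 60–74=1379, 75–89=1461, 90+=1270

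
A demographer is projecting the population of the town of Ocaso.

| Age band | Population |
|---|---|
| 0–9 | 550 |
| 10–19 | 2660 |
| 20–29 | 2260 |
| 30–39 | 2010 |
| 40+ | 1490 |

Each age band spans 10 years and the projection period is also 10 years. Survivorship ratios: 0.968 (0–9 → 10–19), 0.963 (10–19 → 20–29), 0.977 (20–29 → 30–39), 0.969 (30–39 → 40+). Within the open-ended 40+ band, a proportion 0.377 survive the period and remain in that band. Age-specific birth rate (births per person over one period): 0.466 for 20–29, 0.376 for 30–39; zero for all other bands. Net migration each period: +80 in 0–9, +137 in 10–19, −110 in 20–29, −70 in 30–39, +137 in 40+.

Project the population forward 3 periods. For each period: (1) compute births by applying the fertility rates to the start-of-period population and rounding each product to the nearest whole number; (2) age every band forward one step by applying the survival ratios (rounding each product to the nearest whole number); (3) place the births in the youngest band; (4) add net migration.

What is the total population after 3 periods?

Call the bands 1 to 5, youngest first.
Period 1.
Births: 2260 * 0.466 = 1053  |  2010 * 0.376 = 756 — total 1809
Band 2: 550 * 0.968 = 532
Band 3: 2660 * 0.963 = 2562
Band 4: 2260 * 0.977 = 2208
Band 5: 2010 * 0.969 + 1490 * 0.377 = 1948 + 562 = 2510
Net migration: Band 1 + 80 → 1889; Band 2 + 137 → 669; Band 3 − 110 → 2452; Band 4 − 70 → 2138; Band 5 + 137 → 2647
Giving 1889 / 669 / 2452 / 2138 / 2647.
Period 2.
Births: 2452 * 0.466 = 1143  |  2138 * 0.376 = 804 — total 1947
Band 2: 1889 * 0.968 = 1829
Band 3: 669 * 0.963 = 644
Band 4: 2452 * 0.977 = 2396
Band 5: 2138 * 0.969 + 2647 * 0.377 = 2072 + 998 = 3070
Net migration: Band 1 + 80 → 2027; Band 2 + 137 → 1966; Band 3 − 110 → 534; Band 4 − 70 → 2326; Band 5 + 137 → 3207
Giving 2027 / 1966 / 534 / 2326 / 3207.
Period 3.
Births: 534 * 0.466 = 249  |  2326 * 0.376 = 875 — total 1124
Band 2: 2027 * 0.968 = 1962
Band 3: 1966 * 0.963 = 1893
Band 4: 534 * 0.977 = 522
Band 5: 2326 * 0.969 + 3207 * 0.377 = 2254 + 1209 = 3463
Net migration: Band 1 + 80 → 1204; Band 2 + 137 → 2099; Band 3 − 110 → 1783; Band 4 − 70 → 452; Band 5 + 137 → 3600
Giving 1204 / 2099 / 1783 / 452 / 3600.
Total after period 3: 1204 + 2099 + 1783 + 452 + 3600 = 9138

9138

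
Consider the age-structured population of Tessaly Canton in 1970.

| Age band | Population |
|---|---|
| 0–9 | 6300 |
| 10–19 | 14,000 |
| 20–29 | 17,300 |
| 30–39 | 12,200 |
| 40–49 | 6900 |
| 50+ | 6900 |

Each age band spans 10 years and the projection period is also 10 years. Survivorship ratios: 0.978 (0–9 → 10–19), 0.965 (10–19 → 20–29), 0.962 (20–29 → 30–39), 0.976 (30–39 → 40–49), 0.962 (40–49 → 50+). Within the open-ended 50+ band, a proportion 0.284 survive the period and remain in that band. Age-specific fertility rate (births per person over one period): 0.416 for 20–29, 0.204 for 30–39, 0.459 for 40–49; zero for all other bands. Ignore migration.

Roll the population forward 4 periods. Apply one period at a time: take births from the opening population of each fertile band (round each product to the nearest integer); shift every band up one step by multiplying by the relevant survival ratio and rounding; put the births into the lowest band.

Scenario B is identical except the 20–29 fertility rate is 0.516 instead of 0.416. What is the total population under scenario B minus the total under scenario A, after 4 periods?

5485

Numbering the bands 1..6 from youngest to oldest:
Period 1:
Births: 17300 × 0.416 = 7197 ; 12200 × 0.204 = 2489 ; 6900 × 0.459 = 3167 → 12853
Band 2: 6300 × 0.978 = 6161
Band 3: 14000 × 0.965 = 13510
Band 4: 17300 × 0.962 = 16643
Band 5: 12200 × 0.976 = 11907
Band 6: 6900 × 0.962 + 6900 × 0.284 = 6638 + 1960 = 8598
End of period: [12853, 6161, 13510, 16643, 11907, 8598]
Period 2:
Births: 13510 × 0.416 = 5620 ; 16643 × 0.204 = 3395 ; 11907 × 0.459 = 5465 → 14480
Band 2: 12853 × 0.978 = 12570
Band 3: 6161 × 0.965 = 5945
Band 4: 13510 × 0.962 = 12997
Band 5: 16643 × 0.976 = 16244
Band 6: 11907 × 0.962 + 8598 × 0.284 = 11455 + 2442 = 13897
End of period: [14480, 12570, 5945, 12997, 16244, 13897]
Period 3:
Births: 5945 × 0.416 = 2473 ; 12997 × 0.204 = 2651 ; 16244 × 0.459 = 7456 → 12580
Band 2: 14480 × 0.978 = 14161
Band 3: 12570 × 0.965 = 12130
Band 4: 5945 × 0.962 = 5719
Band 5: 12997 × 0.976 = 12685
Band 6: 16244 × 0.962 + 13897 × 0.284 = 15627 + 3947 = 19574
End of period: [12580, 14161, 12130, 5719, 12685, 19574]
Period 4:
Births: 12130 × 0.416 = 5046 ; 5719 × 0.204 = 1167 ; 12685 × 0.459 = 5822 → 12035
Band 2: 12580 × 0.978 = 12303
Band 3: 14161 × 0.965 = 13665
Band 4: 12130 × 0.962 = 11669
Band 5: 5719 × 0.976 = 5582
Band 6: 12685 × 0.962 + 19574 × 0.284 = 12203 + 5559 = 17762
End of period: [12035, 12303, 13665, 11669, 5582, 17762]
Scenario A total after 4 periods: 73016
Scenario B projection —
Period 1:
Births: 17300 × 0.516 = 8927 ; 12200 × 0.204 = 2489 ; 6900 × 0.459 = 3167 → 14583
Band 2: 6300 × 0.978 = 6161
Band 3: 14000 × 0.965 = 13510
Band 4: 17300 × 0.962 = 16643
Band 5: 12200 × 0.976 = 11907
Band 6: 6900 × 0.962 + 6900 × 0.284 = 6638 + 1960 = 8598
End of period: [14583, 6161, 13510, 16643, 11907, 8598]
Period 2:
Births: 13510 × 0.516 = 6971 ; 16643 × 0.204 = 3395 ; 11907 × 0.459 = 5465 → 15831
Band 2: 14583 × 0.978 = 14262
Band 3: 6161 × 0.965 = 5945
Band 4: 13510 × 0.962 = 12997
Band 5: 16643 × 0.976 = 16244
Band 6: 11907 × 0.962 + 8598 × 0.284 = 11455 + 2442 = 13897
End of period: [15831, 14262, 5945, 12997, 16244, 13897]
Period 3:
Births: 5945 × 0.516 = 3068 ; 12997 × 0.204 = 2651 ; 16244 × 0.459 = 7456 → 13175
Band 2: 15831 × 0.978 = 15483
Band 3: 14262 × 0.965 = 13763
Band 4: 5945 × 0.962 = 5719
Band 5: 12997 × 0.976 = 12685
Band 6: 16244 × 0.962 + 13897 × 0.284 = 15627 + 3947 = 19574
End of period: [13175, 15483, 13763, 5719, 12685, 19574]
Period 4:
Births: 13763 × 0.516 = 7102 ; 5719 × 0.204 = 1167 ; 12685 × 0.459 = 5822 → 14091
Band 2: 13175 × 0.978 = 12885
Band 3: 15483 × 0.965 = 14941
Band 4: 13763 × 0.962 = 13240
Band 5: 5719 × 0.976 = 5582
Band 6: 12685 × 0.962 + 19574 × 0.284 = 12203 + 5559 = 17762
End of period: [14091, 12885, 14941, 13240, 5582, 17762]
Scenario B total after 4 periods: 78501
Difference B − A = 78501 − 73016 = 5485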